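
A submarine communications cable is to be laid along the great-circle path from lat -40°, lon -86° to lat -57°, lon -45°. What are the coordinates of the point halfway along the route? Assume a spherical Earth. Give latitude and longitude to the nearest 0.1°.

≈ lat -50.3°, lon -69.1°

Convert each endpoint to a unit vector on the sphere (x = cos φ cos λ, y = cos φ sin λ, z = sin φ).
The central angle between the endpoints is δ = arccos(p₁·p₂) ≈ 0.547 rad (31.4°).
Interpolate at f = 1/2 with slerp weights a = sin((1−f)δ)/sin δ ≈ 0.519, b = sin(fδ)/sin δ ≈ 0.519.
p = a·p₁ + b·p₂ ≈ (0.228, -0.597, -0.769); φ = arcsin(p_z) ≈ -50.30°, λ = atan2(p_y, p_x) ≈ -69.11°.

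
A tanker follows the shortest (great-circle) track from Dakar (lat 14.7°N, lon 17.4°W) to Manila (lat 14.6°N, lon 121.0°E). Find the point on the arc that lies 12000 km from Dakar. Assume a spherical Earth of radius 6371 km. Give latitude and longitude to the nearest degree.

Write both endpoints as unit vectors p₁, p₂ with components (cos φ cos λ, cos φ sin λ, sin φ).
The central angle between the endpoints is δ = arccos(p₁·p₂) ≈ 2.260 rad (129.5°). The total great-circle distance is δ·R ≈ 2.260 × 6371 ≈ 14399 km, so the target fraction is f = 12000/14399 ≈ 0.833.
Interpolate at f ≈ 0.833 with slerp weights a = sin((1−f)δ)/sin δ ≈ 0.477, b = sin(fδ)/sin δ ≈ 1.233.
p = a·p₁ + b·p₂ ≈ (-0.175, 0.885, 0.432); φ = arcsin(p_z) ≈ 25.58°, λ = atan2(p_y, p_x) ≈ 101.17°.

≈ lat 26°N, lon 101°E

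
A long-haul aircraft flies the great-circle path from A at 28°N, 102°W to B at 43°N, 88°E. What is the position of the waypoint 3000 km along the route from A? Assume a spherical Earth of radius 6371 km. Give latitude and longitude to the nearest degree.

≈ 55°N, 108°W

From cos δ = sin φ₁ sin φ₂ + cos φ₁ cos φ₂ cos Δλ, the central angle is δ ≈ 1.892 rad (108.4°). The total great-circle distance is δ·R ≈ 1.892 × 6371 ≈ 12054 km, so the target fraction is f = 3000/12054 ≈ 0.249.
Interpolate at f ≈ 0.249 with slerp weights a = sin((1−f)δ)/sin δ ≈ 1.042, b = sin(fδ)/sin δ ≈ 0.478.
p = a·p₁ + b·p₂ ≈ (-0.179, -0.551, 0.815); φ = arcsin(p_z) ≈ 54.62°, λ = atan2(p_y, p_x) ≈ -108.02°.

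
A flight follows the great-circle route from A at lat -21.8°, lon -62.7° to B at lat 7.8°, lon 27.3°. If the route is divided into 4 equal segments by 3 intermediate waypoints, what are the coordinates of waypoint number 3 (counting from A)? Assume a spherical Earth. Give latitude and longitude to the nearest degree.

≈ lat -1°, lon 6°

The haversine formula gives a central angle δ ≈ 1.621 rad (92.9°) between the endpoints.
Interpolate at f = 3/4 with slerp weights a = sin((1−f)δ)/sin δ ≈ 0.395, b = sin(fδ)/sin δ ≈ 0.939.
p = a·p₁ + b·p₂ ≈ (0.995, 0.101, -0.019); φ = arcsin(p_z) ≈ -1.10°, λ = atan2(p_y, p_x) ≈ 5.79°.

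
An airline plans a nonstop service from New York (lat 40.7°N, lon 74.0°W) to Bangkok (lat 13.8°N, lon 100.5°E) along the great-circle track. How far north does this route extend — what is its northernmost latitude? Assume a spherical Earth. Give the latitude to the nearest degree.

The great circle lies in the plane with unit normal n̂ = (p₁ × p₂)/|p₁ × p₂|.
Here n̂_z ≈ +0.086; the vertex latitude is φ_max = arccos|n̂_z| ≈ 85.0°.
Check via Clairaut: cos φ_max = |cos φ₁| · sin C = cos(40.7°)·sin(6.5°) ≈ 0.086, again giving ≈ 85.0°.

≈ 85°N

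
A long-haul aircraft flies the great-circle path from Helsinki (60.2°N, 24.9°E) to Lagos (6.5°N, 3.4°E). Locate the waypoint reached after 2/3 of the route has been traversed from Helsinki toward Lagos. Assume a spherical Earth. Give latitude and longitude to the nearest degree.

≈ 25°N, 8°E

From cos δ = sin φ₁ sin φ₂ + cos φ₁ cos φ₂ cos Δλ, the central angle is δ ≈ 0.979 rad (56.1°).
Interpolate at f = 2/3 with slerp weights a = sin((1−f)δ)/sin δ ≈ 0.386, b = sin(fδ)/sin δ ≈ 0.732.
p = a·p₁ + b·p₂ ≈ (0.900, 0.124, 0.418); φ = arcsin(p_z) ≈ 24.71°, λ = atan2(p_y, p_x) ≈ 7.84°.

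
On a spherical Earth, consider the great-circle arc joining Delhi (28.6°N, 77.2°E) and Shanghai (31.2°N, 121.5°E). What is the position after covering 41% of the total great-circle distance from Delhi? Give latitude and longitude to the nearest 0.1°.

From cos δ = sin φ₁ sin φ₂ + cos φ₁ cos φ₂ cos Δλ, the central angle is δ ≈ 0.667 rad (38.2°).
Interpolate at f = 0.41 with slerp weights a = sin((1−f)δ)/sin δ ≈ 0.620, b = sin(fδ)/sin δ ≈ 0.437.
p = a·p₁ + b·p₂ ≈ (-0.075, 0.849, 0.523); φ = arcsin(p_z) ≈ 31.53°, λ = atan2(p_y, p_x) ≈ 95.02°.

≈ (31.5°N, 95.0°E)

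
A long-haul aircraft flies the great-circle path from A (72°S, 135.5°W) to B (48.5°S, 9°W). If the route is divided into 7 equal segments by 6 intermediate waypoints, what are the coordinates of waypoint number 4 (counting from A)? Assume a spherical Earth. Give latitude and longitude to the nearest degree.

Convert each endpoint to a unit vector on the sphere (x = cos φ cos λ, y = cos φ sin λ, z = sin φ).
The central angle between the endpoints is δ = arccos(p₁·p₂) ≈ 0.939 rad (53.8°).
Interpolate at f = 4/7 with slerp weights a = sin((1−f)δ)/sin δ ≈ 0.485, b = sin(fδ)/sin δ ≈ 0.633.
p = a·p₁ + b·p₂ ≈ (0.308, -0.171, -0.936); φ = arcsin(p_z) ≈ -69.40°, λ = atan2(p_y, p_x) ≈ -29.04°.

≈ (69°S, 29°W)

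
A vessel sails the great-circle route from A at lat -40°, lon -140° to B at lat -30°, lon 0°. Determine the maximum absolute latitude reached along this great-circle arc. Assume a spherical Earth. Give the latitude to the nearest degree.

≈ -64°

The great circle lies in the plane with unit normal n̂ = (p₁ × p₂)/|p₁ × p₂|.
Here n̂_z ≈ +0.434; the vertex latitude is φ_max = arccos|n̂_z| ≈ 64.3°.
Check via Clairaut: cos φ_max = |cos φ₁| · sin C = cos(40.0°)·sin(145.5°) ≈ 0.434, again giving ≈ 64.3°.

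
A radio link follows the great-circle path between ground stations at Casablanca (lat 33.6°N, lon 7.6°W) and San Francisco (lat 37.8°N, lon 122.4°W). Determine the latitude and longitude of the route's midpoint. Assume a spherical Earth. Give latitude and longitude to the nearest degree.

Write both endpoints as unit vectors p₁, p₂ with components (cos φ cos λ, cos φ sin λ, sin φ).
The central angle between the endpoints is δ = arccos(p₁·p₂) ≈ 1.508 rad (86.4°).
Interpolate at f = 1/2 with slerp weights a = sin((1−f)δ)/sin δ ≈ 0.686, b = sin(fδ)/sin δ ≈ 0.686.
p = a·p₁ + b·p₂ ≈ (0.276, -0.533, 0.800); φ = arcsin(p_z) ≈ 53.11°, λ = atan2(p_y, p_x) ≈ -62.64°.

≈ lat 53°N, lon 63°W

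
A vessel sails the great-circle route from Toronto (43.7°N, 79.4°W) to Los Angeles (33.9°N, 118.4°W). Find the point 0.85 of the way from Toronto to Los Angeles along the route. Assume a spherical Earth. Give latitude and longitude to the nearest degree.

The haversine formula gives a central angle δ ≈ 0.552 rad (31.6°) between the endpoints.
Interpolate at f = 0.85 with slerp weights a = sin((1−f)δ)/sin δ ≈ 0.158, b = sin(fδ)/sin δ ≈ 0.862.
p = a·p₁ + b·p₂ ≈ (-0.319, -0.742, 0.590); φ = arcsin(p_z) ≈ 36.15°, λ = atan2(p_y, p_x) ≈ -113.30°.

≈ 36°N, 113°W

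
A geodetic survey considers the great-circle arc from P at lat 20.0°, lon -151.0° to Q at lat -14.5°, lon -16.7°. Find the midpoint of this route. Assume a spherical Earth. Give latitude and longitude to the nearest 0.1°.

The haversine formula gives a central angle δ ≈ 2.376 rad (136.1°) between the endpoints.
Interpolate at f = 1/2 with slerp weights a = sin((1−f)δ)/sin δ ≈ 1.339, b = sin(fδ)/sin δ ≈ 1.339.
p = a·p₁ + b·p₂ ≈ (0.141, -0.982, 0.123); φ = arcsin(p_z) ≈ 7.05°, λ = atan2(p_y, p_x) ≈ -81.82°.

≈ lat 7.0°, lon -81.8°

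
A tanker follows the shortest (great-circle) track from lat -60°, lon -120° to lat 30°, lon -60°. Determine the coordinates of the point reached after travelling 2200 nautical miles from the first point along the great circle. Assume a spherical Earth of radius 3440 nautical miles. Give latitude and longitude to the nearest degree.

From cos δ = sin φ₁ sin φ₂ + cos φ₁ cos φ₂ cos Δλ, the central angle is δ ≈ 1.789 rad (102.5°). The total great-circle distance is δ·R ≈ 1.789 × 3440 ≈ 6154 nmi, so the target fraction is f = 2200/6154 ≈ 0.357.
Interpolate at f ≈ 0.357 with slerp weights a = sin((1−f)δ)/sin δ ≈ 0.935, b = sin(fδ)/sin δ ≈ 0.611.
p = a·p₁ + b·p₂ ≈ (0.031, -0.863, -0.504); φ = arcsin(p_z) ≈ -30.25°, λ = atan2(p_y, p_x) ≈ -87.94°.

≈ lat -30°, lon -88°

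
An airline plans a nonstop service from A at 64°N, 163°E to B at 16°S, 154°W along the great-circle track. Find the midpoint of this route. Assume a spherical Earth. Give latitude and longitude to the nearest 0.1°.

≈ 25.3°N, 167.1°W

The haversine formula gives a central angle δ ≈ 1.510 rad (86.5°) between the endpoints.
Interpolate at f = 1/2 with slerp weights a = sin((1−f)δ)/sin δ ≈ 0.687, b = sin(fδ)/sin δ ≈ 0.687.
p = a·p₁ + b·p₂ ≈ (-0.881, -0.201, 0.428); φ = arcsin(p_z) ≈ 25.33°, λ = atan2(p_y, p_x) ≈ -167.13°.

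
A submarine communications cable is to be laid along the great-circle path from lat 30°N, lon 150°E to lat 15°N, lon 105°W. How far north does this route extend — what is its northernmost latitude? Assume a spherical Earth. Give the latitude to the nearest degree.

≈ 36°N

The great circle lies in the plane with unit normal n̂ = (p₁ × p₂)/|p₁ × p₂|.
Here n̂_z ≈ +0.811; the vertex latitude is φ_max = arccos|n̂_z| ≈ 35.8°.
Check via Clairaut: cos φ_max = |cos φ₁| · sin C = cos(30.0°)·sin(69.5°) ≈ 0.811, again giving ≈ 35.8°.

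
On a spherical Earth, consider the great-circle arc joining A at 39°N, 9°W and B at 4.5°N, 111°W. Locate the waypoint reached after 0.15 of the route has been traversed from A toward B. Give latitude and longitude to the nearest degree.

The haversine formula gives a central angle δ ≈ 1.683 rad (96.4°) between the endpoints.
Interpolate at f = 0.15 with slerp weights a = sin((1−f)δ)/sin δ ≈ 0.996, b = sin(fδ)/sin δ ≈ 0.251.
p = a·p₁ + b·p₂ ≈ (0.675, -0.355, 0.647); φ = arcsin(p_z) ≈ 40.30°, λ = atan2(p_y, p_x) ≈ -27.74°.

≈ 40°N, 28°W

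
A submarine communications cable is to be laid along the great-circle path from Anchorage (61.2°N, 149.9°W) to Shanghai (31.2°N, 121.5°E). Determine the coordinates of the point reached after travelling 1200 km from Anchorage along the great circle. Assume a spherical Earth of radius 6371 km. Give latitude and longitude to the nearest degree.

Write both endpoints as unit vectors p₁, p₂ with components (cos φ cos λ, cos φ sin λ, sin φ).
The central angle between the endpoints is δ = arccos(p₁·p₂) ≈ 1.088 rad (62.4°). The total great-circle distance is δ·R ≈ 1.088 × 6371 ≈ 6933 km, so the target fraction is f = 1200/6933 ≈ 0.173.
Interpolate at f ≈ 0.173 with slerp weights a = sin((1−f)δ)/sin δ ≈ 0.884, b = sin(fδ)/sin δ ≈ 0.211.
p = a·p₁ + b·p₂ ≈ (-0.463, -0.059, 0.884); φ = arcsin(p_z) ≈ 62.17°, λ = atan2(p_y, p_x) ≈ -172.68°.

≈ (62°N, 173°W)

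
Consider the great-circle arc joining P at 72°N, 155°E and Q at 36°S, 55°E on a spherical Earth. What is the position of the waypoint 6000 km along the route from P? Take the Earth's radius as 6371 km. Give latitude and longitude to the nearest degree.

≈ 33°N, 81°E

Write both endpoints as unit vectors p₁, p₂ with components (cos φ cos λ, cos φ sin λ, sin φ).
The central angle between the endpoints is δ = arccos(p₁·p₂) ≈ 2.217 rad (127.0°). The total great-circle distance is δ·R ≈ 2.217 × 6371 ≈ 14127 km, so the target fraction is f = 6000/14127 ≈ 0.425.
Interpolate at f ≈ 0.425 with slerp weights a = sin((1−f)δ)/sin δ ≈ 1.199, b = sin(fδ)/sin δ ≈ 1.013.
p = a·p₁ + b·p₂ ≈ (0.134, 0.828, 0.545); φ = arcsin(p_z) ≈ 32.99°, λ = atan2(p_y, p_x) ≈ 80.78°.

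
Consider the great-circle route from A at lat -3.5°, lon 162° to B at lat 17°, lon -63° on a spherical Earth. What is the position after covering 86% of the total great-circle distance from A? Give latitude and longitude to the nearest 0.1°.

≈ lat 19.9°, lon -82.5°

Write both endpoints as unit vectors p₁, p₂ with components (cos φ cos λ, cos φ sin λ, sin φ).
The central angle between the endpoints is δ = arccos(p₁·p₂) ≈ 2.336 rad (133.9°).
Interpolate at f = 0.86 with slerp weights a = sin((1−f)δ)/sin δ ≈ 0.445, b = sin(fδ)/sin δ ≈ 1.256.
p = a·p₁ + b·p₂ ≈ (0.122, -0.932, 0.340); φ = arcsin(p_z) ≈ 19.87°, λ = atan2(p_y, p_x) ≈ -82.53°.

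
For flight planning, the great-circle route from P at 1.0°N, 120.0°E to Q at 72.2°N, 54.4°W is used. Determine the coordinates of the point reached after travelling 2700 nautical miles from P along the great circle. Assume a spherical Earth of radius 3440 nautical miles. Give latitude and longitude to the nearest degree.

≈ 46°N, 118°E

Convert each endpoint to a unit vector on the sphere (x = cos φ cos λ, y = cos φ sin λ, z = sin φ).
The central angle between the endpoints is δ = arccos(p₁·p₂) ≈ 1.862 rad (106.7°). The total great-circle distance is δ·R ≈ 1.862 × 3440 ≈ 6407 nmi, so the target fraction is f = 2700/6407 ≈ 0.421.
Interpolate at f ≈ 0.421 with slerp weights a = sin((1−f)δ)/sin δ ≈ 0.920, b = sin(fδ)/sin δ ≈ 0.738.
p = a·p₁ + b·p₂ ≈ (-0.328, 0.613, 0.719); φ = arcsin(p_z) ≈ 45.94°, λ = atan2(p_y, p_x) ≈ 118.19°.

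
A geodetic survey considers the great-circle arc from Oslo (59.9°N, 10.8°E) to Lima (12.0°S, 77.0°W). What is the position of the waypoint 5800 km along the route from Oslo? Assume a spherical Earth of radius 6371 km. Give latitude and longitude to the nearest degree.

Write both endpoints as unit vectors p₁, p₂ with components (cos φ cos λ, cos φ sin λ, sin φ).
The central angle between the endpoints is δ = arccos(p₁·p₂) ≈ 1.733 rad (99.3°). The total great-circle distance is δ·R ≈ 1.733 × 6371 ≈ 11038 km, so the target fraction is f = 5800/11038 ≈ 0.525.
Interpolate at f ≈ 0.525 with slerp weights a = sin((1−f)δ)/sin δ ≈ 0.742, b = sin(fδ)/sin δ ≈ 0.800.
p = a·p₁ + b·p₂ ≈ (0.542, -0.693, 0.476); φ = arcsin(p_z) ≈ 28.41°, λ = atan2(p_y, p_x) ≈ -51.98°.

≈ 28°N, 52°W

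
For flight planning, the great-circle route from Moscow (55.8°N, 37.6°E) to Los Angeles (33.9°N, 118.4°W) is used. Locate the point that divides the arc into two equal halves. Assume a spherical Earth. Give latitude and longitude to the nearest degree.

From cos δ = sin φ₁ sin φ₂ + cos φ₁ cos φ₂ cos Δλ, the central angle is δ ≈ 1.536 rad (88.0°).
Interpolate at f = 1/2 with slerp weights a = sin((1−f)δ)/sin δ ≈ 0.695, b = sin(fδ)/sin δ ≈ 0.695.
p = a·p₁ + b·p₂ ≈ (0.035, -0.269, 0.962); φ = arcsin(p_z) ≈ 74.25°, λ = atan2(p_y, p_x) ≈ -82.56°.

≈ 74°N, 83°W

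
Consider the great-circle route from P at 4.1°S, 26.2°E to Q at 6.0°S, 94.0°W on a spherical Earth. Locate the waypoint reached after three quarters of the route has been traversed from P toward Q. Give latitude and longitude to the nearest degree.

Convert each endpoint to a unit vector on the sphere (x = cos φ cos λ, y = cos φ sin λ, z = sin φ).
The central angle between the endpoints is δ = arccos(p₁·p₂) ≈ 2.085 rad (119.4°).
Interpolate at f = 3/4 with slerp weights a = sin((1−f)δ)/sin δ ≈ 0.572, b = sin(fδ)/sin δ ≈ 1.148.
p = a·p₁ + b·p₂ ≈ (0.432, -0.887, -0.161); φ = arcsin(p_z) ≈ -9.26°, λ = atan2(p_y, p_x) ≈ -64.04°.

≈ 9°S, 64°W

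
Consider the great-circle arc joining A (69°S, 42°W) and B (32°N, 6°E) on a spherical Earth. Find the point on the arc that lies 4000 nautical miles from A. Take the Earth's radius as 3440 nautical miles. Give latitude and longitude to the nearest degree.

From cos δ = sin φ₁ sin φ₂ + cos φ₁ cos φ₂ cos Δλ, the central angle is δ ≈ 1.866 rad (106.9°). The total great-circle distance is δ·R ≈ 1.866 × 3440 ≈ 6421 nmi, so the target fraction is f = 4000/6421 ≈ 0.623.
Interpolate at f ≈ 0.623 with slerp weights a = sin((1−f)δ)/sin δ ≈ 0.676, b = sin(fδ)/sin δ ≈ 0.960.
p = a·p₁ + b·p₂ ≈ (0.989, -0.077, -0.123); φ = arcsin(p_z) ≈ -7.06°, λ = atan2(p_y, p_x) ≈ -4.46°.

≈ (7°S, 4°W)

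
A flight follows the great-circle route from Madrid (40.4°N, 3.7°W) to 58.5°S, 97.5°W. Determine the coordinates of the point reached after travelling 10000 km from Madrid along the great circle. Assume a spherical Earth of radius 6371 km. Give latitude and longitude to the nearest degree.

From cos δ = sin φ₁ sin φ₂ + cos φ₁ cos φ₂ cos Δλ, the central angle is δ ≈ 2.188 rad (125.4°). The total great-circle distance is δ·R ≈ 2.188 × 6371 ≈ 13942 km, so the target fraction is f = 10000/13942 ≈ 0.717.
Interpolate at f ≈ 0.717 with slerp weights a = sin((1−f)δ)/sin δ ≈ 0.711, b = sin(fδ)/sin δ ≈ 1.226.
p = a·p₁ + b·p₂ ≈ (0.457, -0.670, -0.585); φ = arcsin(p_z) ≈ -35.78°, λ = atan2(p_y, p_x) ≈ -55.72°.

≈ 36°S, 56°W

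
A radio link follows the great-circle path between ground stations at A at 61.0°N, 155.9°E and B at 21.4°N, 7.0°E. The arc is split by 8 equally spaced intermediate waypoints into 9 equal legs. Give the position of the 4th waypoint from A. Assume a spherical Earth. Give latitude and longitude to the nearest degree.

≈ 69°N, 41°E

From cos δ = sin φ₁ sin φ₂ + cos φ₁ cos φ₂ cos Δλ, the central angle is δ ≈ 1.638 rad (93.9°).
Interpolate at f = 4/9 with slerp weights a = sin((1−f)δ)/sin δ ≈ 0.791, b = sin(fδ)/sin δ ≈ 0.667.
p = a·p₁ + b·p₂ ≈ (0.266, 0.232, 0.936); φ = arcsin(p_z) ≈ 69.31°, λ = atan2(p_y, p_x) ≈ 41.12°.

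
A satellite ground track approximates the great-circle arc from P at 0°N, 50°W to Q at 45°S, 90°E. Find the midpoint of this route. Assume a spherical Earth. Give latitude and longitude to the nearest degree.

The haversine formula gives a central angle δ ≈ 2.143 rad (122.8°) between the endpoints.
Interpolate at f = 1/2 with slerp weights a = sin((1−f)δ)/sin δ ≈ 1.044, b = sin(fδ)/sin δ ≈ 1.044.
p = a·p₁ + b·p₂ ≈ (0.671, -0.062, -0.739); φ = arcsin(p_z) ≈ -47.61°, λ = atan2(p_y, p_x) ≈ -5.24°.

≈ 48°S, 5°W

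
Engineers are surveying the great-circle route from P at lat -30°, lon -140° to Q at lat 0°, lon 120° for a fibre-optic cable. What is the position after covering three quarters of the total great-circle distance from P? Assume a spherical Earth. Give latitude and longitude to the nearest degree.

Write both endpoints as unit vectors p₁, p₂ with components (cos φ cos λ, cos φ sin λ, sin φ).
The central angle between the endpoints is δ = arccos(p₁·p₂) ≈ 1.722 rad (98.6°).
Interpolate at f = 3/4 with slerp weights a = sin((1−f)δ)/sin δ ≈ 0.422, b = sin(fδ)/sin δ ≈ 0.972.
p = a·p₁ + b·p₂ ≈ (-0.766, 0.607, -0.211); φ = arcsin(p_z) ≈ -12.18°, λ = atan2(p_y, p_x) ≈ 141.61°.

≈ lat -12°, lon 142°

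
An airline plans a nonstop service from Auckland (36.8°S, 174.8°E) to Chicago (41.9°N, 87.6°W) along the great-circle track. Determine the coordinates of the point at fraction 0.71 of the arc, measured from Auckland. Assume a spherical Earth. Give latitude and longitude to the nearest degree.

Write both endpoints as unit vectors p₁, p₂ with components (cos φ cos λ, cos φ sin λ, sin φ).
The central angle between the endpoints is δ = arccos(p₁·p₂) ≈ 2.070 rad (118.6°).
Interpolate at f = 0.71 with slerp weights a = sin((1−f)δ)/sin δ ≈ 0.644, b = sin(fδ)/sin δ ≈ 1.133.
p = a·p₁ + b·p₂ ≈ (-0.478, -0.796, 0.371); φ = arcsin(p_z) ≈ 21.80°, λ = atan2(p_y, p_x) ≈ -120.97°.

≈ (22°N, 121°W)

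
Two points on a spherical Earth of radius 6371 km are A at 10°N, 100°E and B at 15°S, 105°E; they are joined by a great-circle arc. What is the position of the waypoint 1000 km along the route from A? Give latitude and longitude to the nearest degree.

≈ 1°N, 102°E

Convert each endpoint to a unit vector on the sphere (x = cos φ cos λ, y = cos φ sin λ, z = sin φ).
The central angle between the endpoints is δ = arccos(p₁·p₂) ≈ 0.445 rad (25.5°). The total great-circle distance is δ·R ≈ 0.445 × 6371 ≈ 2834 km, so the target fraction is f = 1000/2834 ≈ 0.353.
Interpolate at f ≈ 0.353 with slerp weights a = sin((1−f)δ)/sin δ ≈ 0.660, b = sin(fδ)/sin δ ≈ 0.363.
p = a·p₁ + b·p₂ ≈ (-0.204, 0.979, 0.021); φ = arcsin(p_z) ≈ 1.18°, λ = atan2(p_y, p_x) ≈ 101.75°.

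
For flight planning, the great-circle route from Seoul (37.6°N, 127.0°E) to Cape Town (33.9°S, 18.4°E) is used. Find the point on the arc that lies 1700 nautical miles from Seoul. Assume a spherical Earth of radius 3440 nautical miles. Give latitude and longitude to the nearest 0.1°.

≈ 24.3°N, 97.7°E

From cos δ = sin φ₁ sin φ₂ + cos φ₁ cos φ₂ cos Δλ, the central angle is δ ≈ 2.153 rad (123.4°). The total great-circle distance is δ·R ≈ 2.153 × 3440 ≈ 7407 nmi, so the target fraction is f = 1700/7407 ≈ 0.230.
Interpolate at f ≈ 0.230 with slerp weights a = sin((1−f)δ)/sin δ ≈ 1.193, b = sin(fδ)/sin δ ≈ 0.568.
p = a·p₁ + b·p₂ ≈ (-0.121, 0.904, 0.411); φ = arcsin(p_z) ≈ 24.27°, λ = atan2(p_y, p_x) ≈ 97.65°.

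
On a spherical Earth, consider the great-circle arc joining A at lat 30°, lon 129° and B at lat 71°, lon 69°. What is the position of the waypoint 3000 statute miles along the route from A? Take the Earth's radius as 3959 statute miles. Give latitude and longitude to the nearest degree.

≈ lat 67°, lon 90°

Write both endpoints as unit vectors p₁, p₂ with components (cos φ cos λ, cos φ sin λ, sin φ).
The central angle between the endpoints is δ = arccos(p₁·p₂) ≈ 0.910 rad (52.1°). The total great-circle distance is δ·R ≈ 0.910 × 3959 ≈ 3603 mi, so the target fraction is f = 3000/3603 ≈ 0.833.
Interpolate at f ≈ 0.833 with slerp weights a = sin((1−f)δ)/sin δ ≈ 0.192, b = sin(fδ)/sin δ ≈ 0.871.
p = a·p₁ + b·p₂ ≈ (-0.003, 0.394, 0.919); φ = arcsin(p_z) ≈ 66.80°, λ = atan2(p_y, p_x) ≈ 90.45°.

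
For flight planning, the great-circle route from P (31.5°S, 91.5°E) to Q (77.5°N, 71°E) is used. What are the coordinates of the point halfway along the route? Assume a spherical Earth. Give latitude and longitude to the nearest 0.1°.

From cos δ = sin φ₁ sin φ₂ + cos φ₁ cos φ₂ cos Δλ, the central angle is δ ≈ 1.915 rad (109.7°).
Interpolate at f = 1/2 with slerp weights a = sin((1−f)δ)/sin δ ≈ 0.869, b = sin(fδ)/sin δ ≈ 0.869.
p = a·p₁ + b·p₂ ≈ (0.042, 0.918, 0.394); φ = arcsin(p_z) ≈ 23.21°, λ = atan2(p_y, p_x) ≈ 87.39°.

≈ (23.2°N, 87.4°E)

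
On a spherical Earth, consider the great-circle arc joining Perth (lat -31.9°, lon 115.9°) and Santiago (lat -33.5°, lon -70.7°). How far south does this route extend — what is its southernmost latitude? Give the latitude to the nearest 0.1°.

The great circle lies in the plane with unit normal n̂ = (p₁ × p₂)/|p₁ × p₂|.
Here n̂_z ≈ +0.089; the vertex latitude is φ_max = arccos|n̂_z| ≈ 84.9°.

≈ -84.9°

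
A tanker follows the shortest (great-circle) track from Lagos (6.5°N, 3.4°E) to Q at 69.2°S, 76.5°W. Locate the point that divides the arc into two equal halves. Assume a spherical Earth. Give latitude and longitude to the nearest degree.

≈ 36°S, 15°W

Write both endpoints as unit vectors p₁, p₂ with components (cos φ cos λ, cos φ sin λ, sin φ).
The central angle between the endpoints is δ = arccos(p₁·p₂) ≈ 1.615 rad (92.5°).
Interpolate at f = 1/2 with slerp weights a = sin((1−f)δ)/sin δ ≈ 0.723, b = sin(fδ)/sin δ ≈ 0.723.
p = a·p₁ + b·p₂ ≈ (0.777, -0.207, -0.594); φ = arcsin(p_z) ≈ -36.45°, λ = atan2(p_y, p_x) ≈ -14.92°.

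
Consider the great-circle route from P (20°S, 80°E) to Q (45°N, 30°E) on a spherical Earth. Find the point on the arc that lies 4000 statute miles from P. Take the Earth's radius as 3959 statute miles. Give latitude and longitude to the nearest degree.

≈ (29°N, 48°E)

From cos δ = sin φ₁ sin φ₂ + cos φ₁ cos φ₂ cos Δλ, the central angle is δ ≈ 1.384 rad (79.3°). The total great-circle distance is δ·R ≈ 1.384 × 3959 ≈ 5481 mi, so the target fraction is f = 4000/5481 ≈ 0.730.
Interpolate at f ≈ 0.730 with slerp weights a = sin((1−f)δ)/sin δ ≈ 0.372, b = sin(fδ)/sin δ ≈ 0.862.
p = a·p₁ + b·p₂ ≈ (0.589, 0.649, 0.482); φ = arcsin(p_z) ≈ 28.84°, λ = atan2(p_y, p_x) ≈ 47.79°.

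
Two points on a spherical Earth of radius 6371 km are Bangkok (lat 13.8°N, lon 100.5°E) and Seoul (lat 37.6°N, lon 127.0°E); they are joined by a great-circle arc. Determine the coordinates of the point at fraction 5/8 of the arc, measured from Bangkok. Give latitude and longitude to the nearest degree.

Convert each endpoint to a unit vector on the sphere (x = cos φ cos λ, y = cos φ sin λ, z = sin φ).
The central angle between the endpoints is δ = arccos(p₁·p₂) ≈ 0.584 rad (33.5°).
Interpolate at f = 5/8 with slerp weights a = sin((1−f)δ)/sin δ ≈ 0.394, b = sin(fδ)/sin δ ≈ 0.647.
p = a·p₁ + b·p₂ ≈ (-0.378, 0.786, 0.489); φ = arcsin(p_z) ≈ 29.28°, λ = atan2(p_y, p_x) ≈ 115.71°.

≈ lat 29°N, lon 116°E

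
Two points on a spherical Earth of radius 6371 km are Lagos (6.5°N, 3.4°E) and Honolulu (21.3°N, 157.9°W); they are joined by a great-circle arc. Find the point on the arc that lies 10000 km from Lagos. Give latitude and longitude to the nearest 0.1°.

Convert each endpoint to a unit vector on the sphere (x = cos φ cos λ, y = cos φ sin λ, z = sin φ).
The central angle between the endpoints is δ = arccos(p₁·p₂) ≈ 2.560 rad (146.7°). The total great-circle distance is δ·R ≈ 2.560 × 6371 ≈ 16311 km, so the target fraction is f = 10000/16311 ≈ 0.613.
Interpolate at f ≈ 0.613 with slerp weights a = sin((1−f)δ)/sin δ ≈ 1.523, b = sin(fδ)/sin δ ≈ 1.821.
p = a·p₁ + b·p₂ ≈ (-0.061, -0.549, 0.834); φ = arcsin(p_z) ≈ 56.50°, λ = atan2(p_y, p_x) ≈ -96.39°.

≈ 56.5°N, 96.4°W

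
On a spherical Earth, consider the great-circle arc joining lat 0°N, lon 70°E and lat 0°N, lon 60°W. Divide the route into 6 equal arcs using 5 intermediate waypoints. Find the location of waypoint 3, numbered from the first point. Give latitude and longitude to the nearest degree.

≈ lat 0°N, lon 5°E

From cos δ = sin φ₁ sin φ₂ + cos φ₁ cos φ₂ cos Δλ, the central angle is δ ≈ 2.269 rad (130.0°).
Interpolate at f = 3/6 with slerp weights a = sin((1−f)δ)/sin δ ≈ 1.183, b = sin(fδ)/sin δ ≈ 1.183.
p = a·p₁ + b·p₂ ≈ (0.996, 0.087, 0.000); φ = arcsin(p_z) ≈ 0.00°, λ = atan2(p_y, p_x) ≈ 5.00°.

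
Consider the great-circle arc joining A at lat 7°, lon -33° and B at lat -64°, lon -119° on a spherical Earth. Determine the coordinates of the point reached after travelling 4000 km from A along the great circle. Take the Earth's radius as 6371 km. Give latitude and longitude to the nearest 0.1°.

From cos δ = sin φ₁ sin φ₂ + cos φ₁ cos φ₂ cos Δλ, the central angle is δ ≈ 1.650 rad (94.5°). The total great-circle distance is δ·R ≈ 1.650 × 6371 ≈ 10513 km, so the target fraction is f = 4000/10513 ≈ 0.380.
Interpolate at f ≈ 0.380 with slerp weights a = sin((1−f)δ)/sin δ ≈ 0.856, b = sin(fδ)/sin δ ≈ 0.589.
p = a·p₁ + b·p₂ ≈ (0.587, -0.689, -0.425); φ = arcsin(p_z) ≈ -25.17°, λ = atan2(p_y, p_x) ≈ -49.54°.

≈ lat -25.2°, lon -49.5°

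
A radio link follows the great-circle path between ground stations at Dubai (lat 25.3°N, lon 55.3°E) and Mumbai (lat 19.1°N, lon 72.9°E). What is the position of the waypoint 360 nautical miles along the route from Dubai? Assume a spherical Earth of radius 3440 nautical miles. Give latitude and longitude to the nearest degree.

Write both endpoints as unit vectors p₁, p₂ with components (cos φ cos λ, cos φ sin λ, sin φ).
The central angle between the endpoints is δ = arccos(p₁·p₂) ≈ 0.304 rad (17.4°). The total great-circle distance is δ·R ≈ 0.304 × 3440 ≈ 1046 nmi, so the target fraction is f = 360/1046 ≈ 0.344.
Interpolate at f ≈ 0.344 with slerp weights a = sin((1−f)δ)/sin δ ≈ 0.662, b = sin(fδ)/sin δ ≈ 0.349.
p = a·p₁ + b·p₂ ≈ (0.437, 0.807, 0.397); φ = arcsin(p_z) ≈ 23.38°, λ = atan2(p_y, p_x) ≈ 61.54°.

≈ lat 23°N, lon 62°E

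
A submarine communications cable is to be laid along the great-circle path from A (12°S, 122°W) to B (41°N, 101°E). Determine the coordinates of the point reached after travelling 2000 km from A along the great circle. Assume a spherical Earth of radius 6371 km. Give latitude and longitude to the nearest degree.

≈ (1°N, 134°W)

Convert each endpoint to a unit vector on the sphere (x = cos φ cos λ, y = cos φ sin λ, z = sin φ).
The central angle between the endpoints is δ = arccos(p₁·p₂) ≈ 2.314 rad (132.6°). The total great-circle distance is δ·R ≈ 2.314 × 6371 ≈ 14739 km, so the target fraction is f = 2000/14739 ≈ 0.136.
Interpolate at f ≈ 0.136 with slerp weights a = sin((1−f)δ)/sin δ ≈ 1.235, b = sin(fδ)/sin δ ≈ 0.419.
p = a·p₁ + b·p₂ ≈ (-0.700, -0.714, 0.018); φ = arcsin(p_z) ≈ 1.05°, λ = atan2(p_y, p_x) ≈ -134.46°.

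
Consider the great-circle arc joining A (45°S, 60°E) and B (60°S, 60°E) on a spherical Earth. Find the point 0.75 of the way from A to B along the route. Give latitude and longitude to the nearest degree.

≈ (56°S, 60°E)

The haversine formula gives a central angle δ ≈ 0.262 rad (15.0°) between the endpoints.
Interpolate at f = 0.75 with slerp weights a = sin((1−f)δ)/sin δ ≈ 0.253, b = sin(fδ)/sin δ ≈ 0.754.
p = a·p₁ + b·p₂ ≈ (0.278, 0.481, -0.831); φ = arcsin(p_z) ≈ -56.25°, λ = atan2(p_y, p_x) ≈ 60.00°.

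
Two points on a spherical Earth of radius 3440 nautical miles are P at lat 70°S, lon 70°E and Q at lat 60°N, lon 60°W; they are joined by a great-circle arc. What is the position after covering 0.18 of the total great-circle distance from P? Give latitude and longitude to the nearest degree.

Convert each endpoint to a unit vector on the sphere (x = cos φ cos λ, y = cos φ sin λ, z = sin φ).
The central angle between the endpoints is δ = arccos(p₁·p₂) ≈ 2.748 rad (157.5°).
Interpolate at f = 0.18 with slerp weights a = sin((1−f)δ)/sin δ ≈ 2.025, b = sin(fδ)/sin δ ≈ 1.239.
p = a·p₁ + b·p₂ ≈ (0.547, 0.114, -0.829); φ = arcsin(p_z) ≈ -56.05°, λ = atan2(p_y, p_x) ≈ 11.79°.

≈ lat 56°S, lon 12°E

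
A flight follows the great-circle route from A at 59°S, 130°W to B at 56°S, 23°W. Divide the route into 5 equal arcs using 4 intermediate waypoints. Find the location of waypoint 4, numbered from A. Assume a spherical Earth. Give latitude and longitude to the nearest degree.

Convert each endpoint to a unit vector on the sphere (x = cos φ cos λ, y = cos φ sin λ, z = sin φ).
The central angle between the endpoints is δ = arccos(p₁·p₂) ≈ 0.894 rad (51.2°).
Interpolate at f = 4/5 with slerp weights a = sin((1−f)δ)/sin δ ≈ 0.228, b = sin(fδ)/sin δ ≈ 0.841.
p = a·p₁ + b·p₂ ≈ (0.357, -0.274, -0.893); φ = arcsin(p_z) ≈ -63.24°, λ = atan2(p_y, p_x) ≈ -37.45°.

≈ 63°S, 37°W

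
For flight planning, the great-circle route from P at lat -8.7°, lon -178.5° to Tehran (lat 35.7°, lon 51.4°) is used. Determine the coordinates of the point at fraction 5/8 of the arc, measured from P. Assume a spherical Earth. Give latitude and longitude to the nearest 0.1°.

≈ lat 35.5°, lon 111.1°

Convert each endpoint to a unit vector on the sphere (x = cos φ cos λ, y = cos φ sin λ, z = sin φ).
The central angle between the endpoints is δ = arccos(p₁·p₂) ≈ 2.221 rad (127.3°).
Interpolate at f = 5/8 with slerp weights a = sin((1−f)δ)/sin δ ≈ 0.930, b = sin(fδ)/sin δ ≈ 1.235.
p = a·p₁ + b·p₂ ≈ (-0.293, 0.760, 0.580); φ = arcsin(p_z) ≈ 35.47°, λ = atan2(p_y, p_x) ≈ 111.06°.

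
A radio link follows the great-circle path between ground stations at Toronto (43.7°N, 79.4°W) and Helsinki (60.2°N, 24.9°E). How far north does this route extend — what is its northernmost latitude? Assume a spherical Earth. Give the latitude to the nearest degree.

≈ 66°N

The great circle lies in the plane with unit normal n̂ = (p₁ × p₂)/|p₁ × p₂|.
Here n̂_z ≈ +0.405; the vertex latitude is φ_max = arccos|n̂_z| ≈ 66.1°.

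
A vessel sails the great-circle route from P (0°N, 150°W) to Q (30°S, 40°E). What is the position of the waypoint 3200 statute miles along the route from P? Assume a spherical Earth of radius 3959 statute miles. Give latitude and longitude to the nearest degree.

From cos δ = sin φ₁ sin φ₂ + cos φ₁ cos φ₂ cos Δλ, the central angle is δ ≈ 2.592 rad (148.5°). The total great-circle distance is δ·R ≈ 2.592 × 3959 ≈ 10263 mi, so the target fraction is f = 3200/10263 ≈ 0.312.
Interpolate at f ≈ 0.312 with slerp weights a = sin((1−f)δ)/sin δ ≈ 1.872, b = sin(fδ)/sin δ ≈ 1.385.
p = a·p₁ + b·p₂ ≈ (-0.702, -0.165, -0.692); φ = arcsin(p_z) ≈ -43.83°, λ = atan2(p_y, p_x) ≈ -166.78°.

≈ (44°S, 167°W)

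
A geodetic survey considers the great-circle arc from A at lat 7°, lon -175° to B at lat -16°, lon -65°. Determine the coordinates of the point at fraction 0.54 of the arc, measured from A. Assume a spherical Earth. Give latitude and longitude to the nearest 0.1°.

From cos δ = sin φ₁ sin φ₂ + cos φ₁ cos φ₂ cos Δλ, the central angle is δ ≈ 1.939 rad (111.1°).
Interpolate at f = 0.54 with slerp weights a = sin((1−f)δ)/sin δ ≈ 0.834, b = sin(fδ)/sin δ ≈ 0.928.
p = a·p₁ + b·p₂ ≈ (-0.448, -0.881, -0.154); φ = arcsin(p_z) ≈ -8.87°, λ = atan2(p_y, p_x) ≈ -116.95°.

≈ lat -8.9°, lon -116.9°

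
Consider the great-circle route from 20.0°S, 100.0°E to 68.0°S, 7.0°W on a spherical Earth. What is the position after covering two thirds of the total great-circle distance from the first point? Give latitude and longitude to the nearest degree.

Write both endpoints as unit vectors p₁, p₂ with components (cos φ cos λ, cos φ sin λ, sin φ).
The central angle between the endpoints is δ = arccos(p₁·p₂) ≈ 1.355 rad (77.6°).
Interpolate at f = 2/3 with slerp weights a = sin((1−f)δ)/sin δ ≈ 0.447, b = sin(fδ)/sin δ ≈ 0.804.
p = a·p₁ + b·p₂ ≈ (0.226, 0.377, -0.898); φ = arcsin(p_z) ≈ -63.94°, λ = atan2(p_y, p_x) ≈ 59.04°.

≈ 64°S, 59°E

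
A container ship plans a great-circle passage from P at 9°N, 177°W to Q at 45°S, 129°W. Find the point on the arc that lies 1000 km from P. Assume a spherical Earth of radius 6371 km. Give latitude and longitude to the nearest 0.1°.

Convert each endpoint to a unit vector on the sphere (x = cos φ cos λ, y = cos φ sin λ, z = sin φ).
The central angle between the endpoints is δ = arccos(p₁·p₂) ≈ 1.206 rad (69.1°). The total great-circle distance is δ·R ≈ 1.206 × 6371 ≈ 7684 km, so the target fraction is f = 1000/7684 ≈ 0.130.
Interpolate at f ≈ 0.130 with slerp weights a = sin((1−f)δ)/sin δ ≈ 0.928, b = sin(fδ)/sin δ ≈ 0.167.
p = a·p₁ + b·p₂ ≈ (-0.990, -0.140, 0.027); φ = arcsin(p_z) ≈ 1.54°, λ = atan2(p_y, p_x) ≈ -171.95°.

≈ 1.5°N, 172.0°W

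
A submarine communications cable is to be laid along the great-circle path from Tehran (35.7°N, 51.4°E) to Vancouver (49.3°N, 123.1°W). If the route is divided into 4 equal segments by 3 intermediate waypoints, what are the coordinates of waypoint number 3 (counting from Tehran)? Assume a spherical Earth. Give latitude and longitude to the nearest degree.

≈ 73°N, 117°W

Write both endpoints as unit vectors p₁, p₂ with components (cos φ cos λ, cos φ sin λ, sin φ).
The central angle between the endpoints is δ = arccos(p₁·p₂) ≈ 1.656 rad (94.9°).
Interpolate at f = 3/4 with slerp weights a = sin((1−f)δ)/sin δ ≈ 0.404, b = sin(fδ)/sin δ ≈ 0.950.
p = a·p₁ + b·p₂ ≈ (-0.134, -0.263, 0.956); φ = arcsin(p_z) ≈ 72.86°, λ = atan2(p_y, p_x) ≈ -116.98°.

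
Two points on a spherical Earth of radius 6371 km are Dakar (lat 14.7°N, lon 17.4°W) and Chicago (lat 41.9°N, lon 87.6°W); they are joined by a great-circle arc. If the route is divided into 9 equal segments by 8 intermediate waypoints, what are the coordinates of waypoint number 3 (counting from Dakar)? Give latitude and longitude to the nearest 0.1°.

From cos δ = sin φ₁ sin φ₂ + cos φ₁ cos φ₂ cos Δλ, the central angle is δ ≈ 1.145 rad (65.6°).
Interpolate at f = 3/9 with slerp weights a = sin((1−f)δ)/sin δ ≈ 0.759, b = sin(fδ)/sin δ ≈ 0.409.
p = a·p₁ + b·p₂ ≈ (0.713, -0.524, 0.466); φ = arcsin(p_z) ≈ 27.76°, λ = atan2(p_y, p_x) ≈ -36.28°.

≈ lat 27.8°N, lon 36.3°W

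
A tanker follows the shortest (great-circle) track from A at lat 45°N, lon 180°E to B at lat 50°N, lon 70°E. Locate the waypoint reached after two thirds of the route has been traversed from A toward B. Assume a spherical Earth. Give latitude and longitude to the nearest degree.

From cos δ = sin φ₁ sin φ₂ + cos φ₁ cos φ₂ cos Δλ, the central angle is δ ≈ 1.174 rad (67.3°).
Interpolate at f = 2/3 with slerp weights a = sin((1−f)δ)/sin δ ≈ 0.414, b = sin(fδ)/sin δ ≈ 0.765.
p = a·p₁ + b·p₂ ≈ (-0.124, 0.462, 0.878); φ = arcsin(p_z) ≈ 61.43°, λ = atan2(p_y, p_x) ≈ 105.07°.

≈ lat 61°N, lon 105°E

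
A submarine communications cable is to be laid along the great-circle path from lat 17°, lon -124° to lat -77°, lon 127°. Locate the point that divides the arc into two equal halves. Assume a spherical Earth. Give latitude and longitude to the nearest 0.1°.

Write both endpoints as unit vectors p₁, p₂ with components (cos φ cos λ, cos φ sin λ, sin φ).
The central angle between the endpoints is δ = arccos(p₁·p₂) ≈ 1.934 rad (110.8°).
Interpolate at f = 1/2 with slerp weights a = sin((1−f)δ)/sin δ ≈ 0.880, b = sin(fδ)/sin δ ≈ 0.880.
p = a·p₁ + b·p₂ ≈ (-0.590, -0.540, -0.600); φ = arcsin(p_z) ≈ -36.90°, λ = atan2(p_y, p_x) ≈ -137.54°.

≈ lat -36.9°, lon -137.5°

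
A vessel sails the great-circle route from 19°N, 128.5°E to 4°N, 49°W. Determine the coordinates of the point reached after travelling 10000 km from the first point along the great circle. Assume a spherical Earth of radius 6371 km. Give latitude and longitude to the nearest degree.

≈ 70°N, 33°W

Write both endpoints as unit vectors p₁, p₂ with components (cos φ cos λ, cos φ sin λ, sin φ).
The central angle between the endpoints is δ = arccos(p₁·p₂) ≈ 2.738 rad (156.9°). The total great-circle distance is δ·R ≈ 2.738 × 6371 ≈ 17443 km, so the target fraction is f = 10000/17443 ≈ 0.573.
Interpolate at f ≈ 0.573 with slerp weights a = sin((1−f)δ)/sin δ ≈ 2.342, b = sin(fδ)/sin δ ≈ 2.546.
p = a·p₁ + b·p₂ ≈ (0.287, -0.183, 0.940); φ = arcsin(p_z) ≈ 70.07°, λ = atan2(p_y, p_x) ≈ -32.54°.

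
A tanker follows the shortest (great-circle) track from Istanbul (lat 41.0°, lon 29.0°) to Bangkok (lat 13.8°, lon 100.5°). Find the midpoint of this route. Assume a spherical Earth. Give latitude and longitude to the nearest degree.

≈ lat 32°, lon 70°

The haversine formula gives a central angle δ ≈ 1.171 rad (67.1°) between the endpoints.
Interpolate at f = 1/2 with slerp weights a = sin((1−f)δ)/sin δ ≈ 0.600, b = sin(fδ)/sin δ ≈ 0.600.
p = a·p₁ + b·p₂ ≈ (0.290, 0.792, 0.537); φ = arcsin(p_z) ≈ 32.46°, λ = atan2(p_y, p_x) ≈ 69.91°.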